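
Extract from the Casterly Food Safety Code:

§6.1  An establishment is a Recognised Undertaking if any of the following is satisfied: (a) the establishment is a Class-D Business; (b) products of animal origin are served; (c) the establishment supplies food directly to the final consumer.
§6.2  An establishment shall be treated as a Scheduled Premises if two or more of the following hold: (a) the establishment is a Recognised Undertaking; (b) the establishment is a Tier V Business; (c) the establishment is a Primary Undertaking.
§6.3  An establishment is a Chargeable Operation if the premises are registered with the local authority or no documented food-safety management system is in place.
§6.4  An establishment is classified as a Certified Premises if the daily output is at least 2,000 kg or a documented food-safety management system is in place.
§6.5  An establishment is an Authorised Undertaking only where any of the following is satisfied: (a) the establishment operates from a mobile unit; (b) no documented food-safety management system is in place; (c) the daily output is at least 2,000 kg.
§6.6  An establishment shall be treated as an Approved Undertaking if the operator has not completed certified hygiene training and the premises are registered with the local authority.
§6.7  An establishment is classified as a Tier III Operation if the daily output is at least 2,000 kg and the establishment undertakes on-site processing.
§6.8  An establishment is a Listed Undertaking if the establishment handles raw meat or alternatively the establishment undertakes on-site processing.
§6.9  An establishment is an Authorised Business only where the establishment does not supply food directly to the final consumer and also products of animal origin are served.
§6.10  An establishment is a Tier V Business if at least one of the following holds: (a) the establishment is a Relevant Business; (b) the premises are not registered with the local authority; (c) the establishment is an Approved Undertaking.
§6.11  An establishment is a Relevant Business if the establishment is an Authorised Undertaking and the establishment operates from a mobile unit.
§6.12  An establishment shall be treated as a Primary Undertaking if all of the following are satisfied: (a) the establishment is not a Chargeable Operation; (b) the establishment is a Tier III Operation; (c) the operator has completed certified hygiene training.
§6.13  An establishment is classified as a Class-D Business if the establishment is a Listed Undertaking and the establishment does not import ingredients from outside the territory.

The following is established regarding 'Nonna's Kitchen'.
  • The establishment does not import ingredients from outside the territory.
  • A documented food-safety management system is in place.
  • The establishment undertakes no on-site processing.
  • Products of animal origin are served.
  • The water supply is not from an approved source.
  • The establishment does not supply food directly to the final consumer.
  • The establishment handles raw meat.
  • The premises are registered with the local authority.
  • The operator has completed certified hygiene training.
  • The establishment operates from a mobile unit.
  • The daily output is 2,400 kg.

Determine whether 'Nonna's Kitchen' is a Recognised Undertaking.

Under §6.8: the establishment handles raw meat? yes; or the establishment undertakes on-site processing? no. So the establishment is a Listed Undertaking.
Under §6.13: Listed Undertaking (§6.8)? yes; and the establishment does not import ingredients from outside the territory? yes. So the establishment is a Class-D Business.
Under §6.1: Class-D Business (§6.13)? yes; or products of animal origin are served? yes; or the establishment supplies food directly to the final consumer? no. So the establishment is a Recognised Undertaking.

Yes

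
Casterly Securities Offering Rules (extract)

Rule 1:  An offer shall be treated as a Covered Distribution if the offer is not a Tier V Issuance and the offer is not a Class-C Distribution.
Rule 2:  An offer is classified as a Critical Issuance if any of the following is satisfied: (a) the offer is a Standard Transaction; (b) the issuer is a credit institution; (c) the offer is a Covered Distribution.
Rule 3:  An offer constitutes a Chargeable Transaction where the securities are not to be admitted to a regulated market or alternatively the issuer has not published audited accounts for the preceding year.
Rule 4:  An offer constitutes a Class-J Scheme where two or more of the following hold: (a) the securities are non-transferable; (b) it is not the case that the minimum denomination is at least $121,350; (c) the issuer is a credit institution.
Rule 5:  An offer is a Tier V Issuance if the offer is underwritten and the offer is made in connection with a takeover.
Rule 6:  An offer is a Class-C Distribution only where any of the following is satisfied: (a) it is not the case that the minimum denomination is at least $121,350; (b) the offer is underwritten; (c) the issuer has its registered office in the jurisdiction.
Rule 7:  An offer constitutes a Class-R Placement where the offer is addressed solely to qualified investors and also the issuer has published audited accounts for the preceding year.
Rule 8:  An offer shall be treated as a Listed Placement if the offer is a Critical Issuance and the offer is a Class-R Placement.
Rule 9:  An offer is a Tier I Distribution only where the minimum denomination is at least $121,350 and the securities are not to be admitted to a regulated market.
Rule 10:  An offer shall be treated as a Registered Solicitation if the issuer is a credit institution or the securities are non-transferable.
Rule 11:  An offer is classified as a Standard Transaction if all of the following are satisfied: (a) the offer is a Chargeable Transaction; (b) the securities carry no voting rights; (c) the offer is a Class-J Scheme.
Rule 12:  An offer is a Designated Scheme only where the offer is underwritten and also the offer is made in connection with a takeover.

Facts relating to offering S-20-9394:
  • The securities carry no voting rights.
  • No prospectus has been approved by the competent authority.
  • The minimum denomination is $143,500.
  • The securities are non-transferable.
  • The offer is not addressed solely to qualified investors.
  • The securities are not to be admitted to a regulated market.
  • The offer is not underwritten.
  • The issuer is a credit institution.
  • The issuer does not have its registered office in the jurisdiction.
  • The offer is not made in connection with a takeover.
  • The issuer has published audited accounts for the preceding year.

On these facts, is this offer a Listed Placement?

rule 3 — Chargeable Transaction: [the securities are not to be admitted to a regulated market? yes] OR [the issuer has not published audited accounts for the preceding year? no] → satisfied.
rule 4 — Class-J Scheme: the securities are non-transferable? yes; minimum denomination: $143,500 ≥ $121,350? yes, so negated condition no; the issuer is a credit institution? yes — 2 of 3 hold (need ≥2) → satisfied.
rule 11 — Standard Transaction: [Chargeable Transaction (rule 3)? yes] AND [the securities carry no voting rights? yes] AND [Class-J Scheme (rule 4)? yes] → satisfied.
rule 5 — Tier V Issuance: [the offer is underwritten? no] AND [the offer is made in connection with a takeover? no] → not satisfied.
rule 6 — Class-C Distribution: [minimum denomination: $143,500 ≥ $121,350? yes, so negated condition no] OR [the offer is underwritten? no] OR [the issuer has its registered office in the jurisdiction? no] → not satisfied.
rule 1 — Covered Distribution: [not a Tier V Issuance (rule 5)? yes] AND [not a Class-C Distribution (rule 6)? yes] → satisfied.
rule 2 — Critical Issuance: [Standard Transaction (rule 11)? yes] OR [the issuer is a credit institution? yes] OR [Covered Distribution (rule 1)? yes] → satisfied.
rule 7 — Class-R Placement: [the offer is addressed solely to qualified investors? no] AND [the issuer has published audited accounts for the preceding year? yes] → not satisfied.
rule 8 — Listed Placement: [Critical Issuance (rule 2)? yes] AND [Class-R Placement (rule 7)? no] → not satisfied.

No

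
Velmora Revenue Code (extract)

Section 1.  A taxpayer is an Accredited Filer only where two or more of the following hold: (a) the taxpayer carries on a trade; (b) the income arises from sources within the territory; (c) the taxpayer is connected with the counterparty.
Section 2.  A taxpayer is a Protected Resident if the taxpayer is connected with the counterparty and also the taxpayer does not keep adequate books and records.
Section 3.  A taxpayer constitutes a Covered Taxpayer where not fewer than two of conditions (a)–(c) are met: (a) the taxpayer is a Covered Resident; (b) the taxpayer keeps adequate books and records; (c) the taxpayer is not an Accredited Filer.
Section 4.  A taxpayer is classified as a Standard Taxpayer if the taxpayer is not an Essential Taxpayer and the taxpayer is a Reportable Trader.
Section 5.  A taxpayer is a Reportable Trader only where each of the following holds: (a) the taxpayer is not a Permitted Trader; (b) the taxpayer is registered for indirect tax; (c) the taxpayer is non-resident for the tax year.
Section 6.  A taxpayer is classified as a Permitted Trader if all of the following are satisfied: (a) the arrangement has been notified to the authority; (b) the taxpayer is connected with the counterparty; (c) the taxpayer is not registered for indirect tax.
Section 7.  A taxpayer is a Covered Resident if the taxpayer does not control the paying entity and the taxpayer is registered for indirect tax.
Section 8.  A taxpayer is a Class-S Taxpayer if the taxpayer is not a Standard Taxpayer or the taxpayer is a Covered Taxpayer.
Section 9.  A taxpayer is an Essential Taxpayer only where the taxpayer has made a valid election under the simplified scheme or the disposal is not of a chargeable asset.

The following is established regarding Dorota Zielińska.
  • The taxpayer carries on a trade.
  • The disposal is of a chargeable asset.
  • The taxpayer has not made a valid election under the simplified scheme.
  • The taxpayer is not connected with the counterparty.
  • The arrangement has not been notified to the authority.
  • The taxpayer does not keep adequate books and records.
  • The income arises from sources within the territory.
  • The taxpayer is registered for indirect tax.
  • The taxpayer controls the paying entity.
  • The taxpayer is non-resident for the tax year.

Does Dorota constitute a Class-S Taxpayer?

section 9 — Essential Taxpayer: [the taxpayer has made a valid election under the simplified scheme? no] OR [the disposal is not of a chargeable asset? no] → not satisfied.
section 6 — Permitted Trader: [the arrangement has been notified to the authority? no] AND [the taxpayer is connected with the counterparty? no] AND [the taxpayer is not registered for indirect tax? no] → not satisfied.
section 5 — Reportable Trader: [not a Permitted Trader (section 6)? yes] AND [the taxpayer is registered for indirect tax? yes] AND [the taxpayer is non-resident for the tax year? yes] → satisfied.
section 4 — Standard Taxpayer: [not an Essential Taxpayer (section 9)? yes] AND [Reportable Trader (section 5)? yes] → satisfied.
section 7 — Covered Resident: [the taxpayer does not control the paying entity? no] AND [the taxpayer is registered for indirect tax? yes] → not satisfied.
section 1 — Accredited Filer: the taxpayer carries on a trade? yes; the income arises from sources within the territory? yes; the taxpayer is connected with the counterparty? no — 2 of 3 hold (need ≥2) → satisfied.
section 3 — Covered Taxpayer: Covered Resident (section 7)? no; the taxpayer keeps adequate books and records? no; not an Accredited Filer (section 1)? no — 0 of 3 hold (need ≥2) → not satisfied.
section 8 — Class-S Taxpayer: [not a Standard Taxpayer (section 4)? no] OR [Covered Taxpayer (section 3)? no] → not satisfied.

No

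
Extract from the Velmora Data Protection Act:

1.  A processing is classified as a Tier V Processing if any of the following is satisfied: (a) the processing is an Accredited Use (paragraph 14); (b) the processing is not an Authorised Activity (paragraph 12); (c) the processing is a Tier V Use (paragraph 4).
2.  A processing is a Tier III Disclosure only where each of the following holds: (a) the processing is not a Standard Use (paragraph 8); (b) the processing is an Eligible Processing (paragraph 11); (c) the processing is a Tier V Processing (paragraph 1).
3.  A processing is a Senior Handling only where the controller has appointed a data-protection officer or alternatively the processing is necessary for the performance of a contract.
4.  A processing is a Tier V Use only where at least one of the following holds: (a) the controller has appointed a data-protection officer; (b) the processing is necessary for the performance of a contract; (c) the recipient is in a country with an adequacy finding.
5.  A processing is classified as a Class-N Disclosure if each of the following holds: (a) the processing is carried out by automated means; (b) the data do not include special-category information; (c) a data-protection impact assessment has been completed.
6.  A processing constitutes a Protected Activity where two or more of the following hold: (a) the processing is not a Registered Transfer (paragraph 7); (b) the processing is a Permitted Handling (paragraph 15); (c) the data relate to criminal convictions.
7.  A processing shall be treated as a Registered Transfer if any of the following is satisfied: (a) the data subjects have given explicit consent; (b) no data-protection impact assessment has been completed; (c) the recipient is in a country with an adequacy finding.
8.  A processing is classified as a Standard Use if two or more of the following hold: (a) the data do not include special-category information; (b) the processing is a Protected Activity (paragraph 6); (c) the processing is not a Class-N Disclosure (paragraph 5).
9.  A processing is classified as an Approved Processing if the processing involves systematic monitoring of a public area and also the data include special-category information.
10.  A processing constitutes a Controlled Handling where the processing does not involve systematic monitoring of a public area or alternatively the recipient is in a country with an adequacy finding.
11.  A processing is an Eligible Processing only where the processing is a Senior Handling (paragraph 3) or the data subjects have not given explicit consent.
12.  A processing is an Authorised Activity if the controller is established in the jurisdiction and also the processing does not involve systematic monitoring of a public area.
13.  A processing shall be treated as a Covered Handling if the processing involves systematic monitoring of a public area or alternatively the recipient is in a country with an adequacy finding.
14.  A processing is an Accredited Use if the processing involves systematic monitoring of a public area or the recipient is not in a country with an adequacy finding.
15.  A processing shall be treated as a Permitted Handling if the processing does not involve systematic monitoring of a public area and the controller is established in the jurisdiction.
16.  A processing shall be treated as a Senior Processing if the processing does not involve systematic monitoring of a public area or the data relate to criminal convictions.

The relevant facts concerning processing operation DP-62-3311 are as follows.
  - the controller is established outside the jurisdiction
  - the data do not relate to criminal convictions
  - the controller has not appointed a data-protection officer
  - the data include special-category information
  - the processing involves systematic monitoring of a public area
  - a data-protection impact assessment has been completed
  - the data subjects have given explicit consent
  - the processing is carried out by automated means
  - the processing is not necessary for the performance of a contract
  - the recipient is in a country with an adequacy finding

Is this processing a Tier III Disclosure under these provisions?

Under paragraph 7: the data subjects have given explicit consent? yes; or no data-protection impact assessment has been completed? no; or the recipient is in a country with an adequacy finding? yes. So the processing is a Registered Transfer.
Under paragraph 15: the processing does not involve systematic monitoring of a public area? no; and the controller is established in the jurisdiction? no. So the processing is not a Permitted Handling.
Under paragraph 6: not a Registered Transfer (paragraph 7)? no; Permitted Handling (paragraph 15)? no; the data relate to criminal convictions? no — 0 of 3 hold (need ≥2) → not satisfied.
Under paragraph 5: the processing is carried out by automated means? yes; and the data do not include special-category information? no; and a data-protection impact assessment has been completed? yes. So the processing is not a Class-N Disclosure.
Under paragraph 8: the data do not include special-category information? no; Protected Activity (paragraph 6)? no; not a Class-N Disclosure (paragraph 5)? yes — 1 of 3 hold (need ≥2) → not satisfied.
Under paragraph 3: the controller has appointed a data-protection officer? no; or the processing is necessary for the performance of a contract? no. So the processing is not a Senior Handling.
Under paragraph 11: Senior Handling (paragraph 3)? no; or the data subjects have not given explicit consent? no. So the processing is not an Eligible Processing.
Under paragraph 14: the processing involves systematic monitoring of a public area? yes; or the recipient is not in a country with an adequacy finding? no. So the processing is an Accredited Use.
Under paragraph 12: the controller is established in the jurisdiction? no; and the processing does not involve systematic monitoring of a public area? no. So the processing is not an Authorised Activity.
Under paragraph 4: the controller has appointed a data-protection officer? no; or the processing is necessary for the performance of a contract? no; or the recipient is in a country with an adequacy finding? yes. So the processing is a Tier V Use.
Under paragraph 1: Accredited Use (paragraph 14)? yes; or not an Authorised Activity (paragraph 12)? yes; or Tier V Use (paragraph 4)? yes. So the processing is a Tier V Processing.
Under paragraph 2: not a Standard Use (paragraph 8)? yes; and Eligible Processing (paragraph 11)? no; and Tier V Processing (paragraph 1)? yes. So the processing is not a Tier III Disclosure.

No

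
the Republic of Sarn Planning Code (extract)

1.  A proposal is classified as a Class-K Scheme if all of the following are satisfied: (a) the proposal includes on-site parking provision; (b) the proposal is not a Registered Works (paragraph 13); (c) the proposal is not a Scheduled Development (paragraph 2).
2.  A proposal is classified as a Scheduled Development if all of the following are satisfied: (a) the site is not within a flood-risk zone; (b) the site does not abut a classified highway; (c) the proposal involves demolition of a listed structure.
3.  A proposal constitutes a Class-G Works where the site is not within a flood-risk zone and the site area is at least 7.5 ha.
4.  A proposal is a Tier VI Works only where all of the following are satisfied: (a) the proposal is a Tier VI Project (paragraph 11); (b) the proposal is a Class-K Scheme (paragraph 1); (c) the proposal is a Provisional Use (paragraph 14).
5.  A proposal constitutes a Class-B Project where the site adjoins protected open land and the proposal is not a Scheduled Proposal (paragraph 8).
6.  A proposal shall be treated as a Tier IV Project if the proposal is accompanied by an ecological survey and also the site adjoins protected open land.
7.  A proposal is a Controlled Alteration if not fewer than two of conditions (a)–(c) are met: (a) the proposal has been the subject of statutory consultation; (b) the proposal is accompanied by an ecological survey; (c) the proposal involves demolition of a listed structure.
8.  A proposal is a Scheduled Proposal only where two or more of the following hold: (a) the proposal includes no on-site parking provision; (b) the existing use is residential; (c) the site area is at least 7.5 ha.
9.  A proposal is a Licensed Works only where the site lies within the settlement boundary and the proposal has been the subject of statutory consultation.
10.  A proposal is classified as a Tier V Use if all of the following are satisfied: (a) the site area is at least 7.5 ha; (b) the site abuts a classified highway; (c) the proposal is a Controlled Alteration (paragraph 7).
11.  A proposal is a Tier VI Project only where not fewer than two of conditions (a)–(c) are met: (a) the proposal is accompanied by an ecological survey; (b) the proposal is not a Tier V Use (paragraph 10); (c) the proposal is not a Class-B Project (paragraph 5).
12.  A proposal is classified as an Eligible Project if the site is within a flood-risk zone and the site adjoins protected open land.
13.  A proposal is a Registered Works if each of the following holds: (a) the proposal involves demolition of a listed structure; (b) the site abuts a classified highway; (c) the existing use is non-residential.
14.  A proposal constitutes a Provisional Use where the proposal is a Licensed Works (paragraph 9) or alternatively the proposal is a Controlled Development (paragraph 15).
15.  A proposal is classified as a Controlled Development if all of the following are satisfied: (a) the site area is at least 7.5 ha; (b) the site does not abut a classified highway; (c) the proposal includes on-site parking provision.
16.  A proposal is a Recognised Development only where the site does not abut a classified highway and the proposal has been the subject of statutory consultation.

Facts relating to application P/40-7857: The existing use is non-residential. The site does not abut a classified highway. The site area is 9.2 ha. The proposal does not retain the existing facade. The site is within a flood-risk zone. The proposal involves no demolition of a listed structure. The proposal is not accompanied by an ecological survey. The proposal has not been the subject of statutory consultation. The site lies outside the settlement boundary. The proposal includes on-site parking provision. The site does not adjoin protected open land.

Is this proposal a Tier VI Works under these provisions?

Yes

paragraph 7 — Controlled Alteration: the proposal has been the subject of statutory consultation? no; the proposal is accompanied by an ecological survey? no; the proposal involves demolition of a listed structure? no — 0 of 3 hold (need ≥2) → not satisfied.
paragraph 10 — Tier V Use: [site area: 9.2 ha ≥ 7.5 ha? yes] AND [the site abuts a classified highway? no] AND [Controlled Alteration (paragraph 7)? no] → not satisfied.
paragraph 8 — Scheduled Proposal: the proposal includes no on-site parking provision? no; the existing use is residential? no; site area: 9.2 ha ≥ 7.5 ha? yes — 1 of 3 hold (need ≥2) → not satisfied.
paragraph 5 — Class-B Project: [the site adjoins protected open land? no] AND [not a Scheduled Proposal (paragraph 8)? yes] → not satisfied.
paragraph 11 — Tier VI Project: the proposal is accompanied by an ecological survey? no; not a Tier V Use (paragraph 10)? yes; not a Class-B Project (paragraph 5)? yes — 2 of 3 hold (need ≥2) → satisfied.
paragraph 13 — Registered Works: [the proposal involves demolition of a listed structure? no] AND [the site abuts a classified highway? no] AND [the existing use is non-residential? yes] → not satisfied.
paragraph 2 — Scheduled Development: [the site is not within a flood-risk zone? no] AND [the site does not abut a classified highway? yes] AND [the proposal involves demolition of a listed structure? no] → not satisfied.
paragraph 1 — Class-K Scheme: [the proposal includes on-site parking provision? yes] AND [not a Registered Works (paragraph 13)? yes] AND [not a Scheduled Development (paragraph 2)? yes] → satisfied.
paragraph 9 — Licensed Works: [the site lies within the settlement boundary? no] AND [the proposal has been the subject of statutory consultation? no] → not satisfied.
paragraph 15 — Controlled Development: [site area: 9.2 ha ≥ 7.5 ha? yes] AND [the site does not abut a classified highway? yes] AND [the proposal includes on-site parking provision? yes] → satisfied.
paragraph 14 — Provisional Use: [Licensed Works (paragraph 9)? no] OR [Controlled Development (paragraph 15)? yes] → satisfied.
paragraph 4 — Tier VI Works: [Tier VI Project (paragraph 11)? yes] AND [Class-K Scheme (paragraph 1)? yes] AND [Provisional Use (paragraph 14)? yes] → satisfied.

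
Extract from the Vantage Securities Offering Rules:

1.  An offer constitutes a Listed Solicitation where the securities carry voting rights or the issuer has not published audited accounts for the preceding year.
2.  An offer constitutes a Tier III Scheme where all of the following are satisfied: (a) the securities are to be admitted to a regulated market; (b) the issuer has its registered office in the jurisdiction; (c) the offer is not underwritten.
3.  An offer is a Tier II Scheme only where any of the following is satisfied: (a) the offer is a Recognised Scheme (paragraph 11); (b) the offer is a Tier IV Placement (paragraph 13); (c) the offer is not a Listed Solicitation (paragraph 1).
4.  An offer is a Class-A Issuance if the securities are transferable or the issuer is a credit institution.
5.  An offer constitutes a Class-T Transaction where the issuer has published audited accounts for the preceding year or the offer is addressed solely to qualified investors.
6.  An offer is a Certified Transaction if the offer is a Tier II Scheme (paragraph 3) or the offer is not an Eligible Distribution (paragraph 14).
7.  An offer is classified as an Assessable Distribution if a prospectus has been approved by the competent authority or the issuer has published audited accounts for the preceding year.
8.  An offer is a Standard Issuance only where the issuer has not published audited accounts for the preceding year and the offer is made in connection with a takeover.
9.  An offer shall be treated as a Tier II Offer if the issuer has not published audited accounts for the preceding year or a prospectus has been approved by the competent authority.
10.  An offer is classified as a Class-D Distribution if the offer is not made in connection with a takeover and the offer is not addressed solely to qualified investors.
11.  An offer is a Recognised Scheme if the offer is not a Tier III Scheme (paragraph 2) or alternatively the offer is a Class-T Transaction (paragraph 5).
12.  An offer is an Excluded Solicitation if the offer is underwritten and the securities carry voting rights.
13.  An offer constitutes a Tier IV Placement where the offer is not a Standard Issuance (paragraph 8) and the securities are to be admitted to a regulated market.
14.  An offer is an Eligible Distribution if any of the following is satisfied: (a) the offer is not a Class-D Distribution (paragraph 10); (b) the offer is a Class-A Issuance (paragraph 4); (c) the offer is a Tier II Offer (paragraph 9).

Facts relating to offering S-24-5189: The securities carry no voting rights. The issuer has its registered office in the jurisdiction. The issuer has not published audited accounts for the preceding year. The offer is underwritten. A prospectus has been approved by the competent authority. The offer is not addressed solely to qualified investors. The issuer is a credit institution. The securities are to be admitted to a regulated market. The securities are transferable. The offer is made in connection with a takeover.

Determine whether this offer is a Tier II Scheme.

paragraph 2 — Tier III Scheme: [the securities are to be admitted to a regulated market? yes] AND [the issuer has its registered office in the jurisdiction? yes] AND [the offer is not underwritten? no] → not satisfied.
paragraph 5 — Class-T Transaction: [the issuer has published audited accounts for the preceding year? no] OR [the offer is addressed solely to qualified investors? no] → not satisfied.
paragraph 11 — Recognised Scheme: [not a Tier III Scheme (paragraph 2)? yes] OR [Class-T Transaction (paragraph 5)? no] → satisfied.
paragraph 8 — Standard Issuance: [the issuer has not published audited accounts for the preceding year? yes] AND [the offer is made in connection with a takeover? yes] → satisfied.
paragraph 13 — Tier IV Placement: [not a Standard Issuance (paragraph 8)? no] AND [the securities are to be admitted to a regulated market? yes] → not satisfied.
paragraph 1 — Listed Solicitation: [the securities carry voting rights? no] OR [the issuer has not published audited accounts for the preceding year? yes] → satisfied.
paragraph 3 — Tier II Scheme: [Recognised Scheme (paragraph 11)? yes] OR [Tier IV Placement (paragraph 13)? no] OR [not a Listed Solicitation (paragraph 1)? no] → satisfied.

Yes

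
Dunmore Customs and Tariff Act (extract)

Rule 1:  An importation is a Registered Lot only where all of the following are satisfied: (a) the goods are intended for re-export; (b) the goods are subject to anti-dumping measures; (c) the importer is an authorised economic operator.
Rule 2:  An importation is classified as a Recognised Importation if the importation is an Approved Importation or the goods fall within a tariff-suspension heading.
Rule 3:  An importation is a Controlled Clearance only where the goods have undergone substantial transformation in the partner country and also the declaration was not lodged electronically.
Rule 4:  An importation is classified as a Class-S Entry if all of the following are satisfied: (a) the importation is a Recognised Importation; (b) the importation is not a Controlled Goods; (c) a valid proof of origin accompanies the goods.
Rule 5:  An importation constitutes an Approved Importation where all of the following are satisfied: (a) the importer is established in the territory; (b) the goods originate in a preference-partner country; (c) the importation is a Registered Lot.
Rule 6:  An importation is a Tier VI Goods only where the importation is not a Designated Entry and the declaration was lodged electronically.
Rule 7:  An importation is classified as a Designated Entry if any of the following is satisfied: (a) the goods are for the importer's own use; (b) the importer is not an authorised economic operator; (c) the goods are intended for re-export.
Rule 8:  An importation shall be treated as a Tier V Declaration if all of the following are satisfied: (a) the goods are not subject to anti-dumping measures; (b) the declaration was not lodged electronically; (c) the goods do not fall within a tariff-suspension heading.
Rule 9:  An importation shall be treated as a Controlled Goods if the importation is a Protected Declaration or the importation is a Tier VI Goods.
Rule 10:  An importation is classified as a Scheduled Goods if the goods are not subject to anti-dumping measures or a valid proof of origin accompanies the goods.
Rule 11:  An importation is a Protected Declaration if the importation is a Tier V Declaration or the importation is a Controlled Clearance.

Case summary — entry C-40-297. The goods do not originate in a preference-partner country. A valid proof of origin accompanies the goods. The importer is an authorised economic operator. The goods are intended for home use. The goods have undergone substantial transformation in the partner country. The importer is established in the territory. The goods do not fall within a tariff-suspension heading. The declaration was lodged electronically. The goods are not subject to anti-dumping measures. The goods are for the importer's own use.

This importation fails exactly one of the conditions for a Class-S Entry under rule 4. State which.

rule 1 — Registered Lot: [the goods are intended for re-export? no] AND [the goods are subject to anti-dumping measures? no] AND [the importer is an authorised economic operator? yes] → not satisfied.
rule 5 — Approved Importation: [the importer is established in the territory? yes] AND [the goods originate in a preference-partner country? no] AND [Registered Lot (rule 1)? no] → not satisfied.
rule 2 — Recognised Importation: [Approved Importation (rule 5)? no] OR [the goods fall within a tariff-suspension heading? no] → not satisfied.
rule 8 — Tier V Declaration: [the goods are not subject to anti-dumping measures? yes] AND [the declaration was not lodged electronically? no] AND [the goods do not fall within a tariff-suspension heading? yes] → not satisfied.
rule 3 — Controlled Clearance: [the goods have undergone substantial transformation in the partner country? yes] AND [the declaration was not lodged electronically? no] → not satisfied.
rule 11 — Protected Declaration: [Tier V Declaration (rule 8)? no] OR [Controlled Clearance (rule 3)? no] → not satisfied.
rule 7 — Designated Entry: [the goods are for the importer's own use? yes] OR [the importer is not an authorised economic operator? no] OR [the goods are intended for re-export? no] → satisfied.
rule 6 — Tier VI Goods: [not a Designated Entry (rule 7)? no] AND [the declaration was lodged electronically? yes] → not satisfied.
rule 9 — Controlled Goods: [Protected Declaration (rule 11)? no] OR [Tier VI Goods (rule 6)? no] → not satisfied.
rule 4 — Class-S Entry: [Recognised Importation (rule 2)? no] AND [not a Controlled Goods (rule 9)? yes] AND [a valid proof of origin accompanies the goods? yes] → not satisfied.

Recognised Importation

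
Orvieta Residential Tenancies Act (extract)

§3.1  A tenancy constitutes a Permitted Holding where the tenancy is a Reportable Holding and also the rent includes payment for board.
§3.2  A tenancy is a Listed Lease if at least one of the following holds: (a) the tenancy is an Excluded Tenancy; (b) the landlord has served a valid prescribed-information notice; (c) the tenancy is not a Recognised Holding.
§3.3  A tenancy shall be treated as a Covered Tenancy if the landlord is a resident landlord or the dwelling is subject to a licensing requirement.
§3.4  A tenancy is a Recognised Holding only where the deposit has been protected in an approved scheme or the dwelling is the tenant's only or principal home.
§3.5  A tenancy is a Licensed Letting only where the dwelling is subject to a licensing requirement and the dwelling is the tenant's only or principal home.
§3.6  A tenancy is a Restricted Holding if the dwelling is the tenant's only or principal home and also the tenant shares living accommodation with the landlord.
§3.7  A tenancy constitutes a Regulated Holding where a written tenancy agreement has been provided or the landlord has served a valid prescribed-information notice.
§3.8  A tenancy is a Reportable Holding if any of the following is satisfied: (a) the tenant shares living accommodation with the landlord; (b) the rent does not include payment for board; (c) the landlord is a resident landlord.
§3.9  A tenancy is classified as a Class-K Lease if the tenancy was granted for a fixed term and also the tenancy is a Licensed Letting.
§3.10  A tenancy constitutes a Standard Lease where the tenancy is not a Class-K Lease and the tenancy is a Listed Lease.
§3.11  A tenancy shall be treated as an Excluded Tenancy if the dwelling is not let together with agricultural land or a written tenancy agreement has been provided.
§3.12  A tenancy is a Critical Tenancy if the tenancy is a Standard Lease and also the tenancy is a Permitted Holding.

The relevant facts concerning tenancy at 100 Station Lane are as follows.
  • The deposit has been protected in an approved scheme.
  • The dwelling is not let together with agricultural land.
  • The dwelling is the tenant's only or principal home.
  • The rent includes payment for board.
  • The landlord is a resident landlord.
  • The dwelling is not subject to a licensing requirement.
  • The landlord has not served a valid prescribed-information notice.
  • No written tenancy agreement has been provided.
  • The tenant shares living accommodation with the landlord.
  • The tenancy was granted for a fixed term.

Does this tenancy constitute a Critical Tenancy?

Yes

§3.5 — Licensed Letting: [the dwelling is subject to a licensing requirement? no] AND [the dwelling is the tenant's only or principal home? yes] → not satisfied.
§3.9 — Class-K Lease: [the tenancy was granted for a fixed term? yes] AND [Licensed Letting (§3.5)? no] → not satisfied.
§3.11 — Excluded Tenancy: [the dwelling is not let together with agricultural land? yes] OR [a written tenancy agreement has been provided? no] → satisfied.
§3.4 — Recognised Holding: [the deposit has been protected in an approved scheme? yes] OR [the dwelling is the tenant's only or principal home? yes] → satisfied.
§3.2 — Listed Lease: [Excluded Tenancy (§3.11)? yes] OR [the landlord has served a valid prescribed-information notice? no] OR [not a Recognised Holding (§3.4)? no] → satisfied.
§3.10 — Standard Lease: [not a Class-K Lease (§3.9)? yes] AND [Listed Lease (§3.2)? yes] → satisfied.
§3.8 — Reportable Holding: [the tenant shares living accommodation with the landlord? yes] OR [the rent does not include payment for board? no] OR [the landlord is a resident landlord? yes] → satisfied.
§3.1 — Permitted Holding: [Reportable Holding (§3.8)? yes] AND [the rent includes payment for board? yes] → satisfied.
§3.12 — Critical Tenancy: [Standard Lease (§3.10)? yes] AND [Permitted Holding (§3.1)? yes] → satisfied.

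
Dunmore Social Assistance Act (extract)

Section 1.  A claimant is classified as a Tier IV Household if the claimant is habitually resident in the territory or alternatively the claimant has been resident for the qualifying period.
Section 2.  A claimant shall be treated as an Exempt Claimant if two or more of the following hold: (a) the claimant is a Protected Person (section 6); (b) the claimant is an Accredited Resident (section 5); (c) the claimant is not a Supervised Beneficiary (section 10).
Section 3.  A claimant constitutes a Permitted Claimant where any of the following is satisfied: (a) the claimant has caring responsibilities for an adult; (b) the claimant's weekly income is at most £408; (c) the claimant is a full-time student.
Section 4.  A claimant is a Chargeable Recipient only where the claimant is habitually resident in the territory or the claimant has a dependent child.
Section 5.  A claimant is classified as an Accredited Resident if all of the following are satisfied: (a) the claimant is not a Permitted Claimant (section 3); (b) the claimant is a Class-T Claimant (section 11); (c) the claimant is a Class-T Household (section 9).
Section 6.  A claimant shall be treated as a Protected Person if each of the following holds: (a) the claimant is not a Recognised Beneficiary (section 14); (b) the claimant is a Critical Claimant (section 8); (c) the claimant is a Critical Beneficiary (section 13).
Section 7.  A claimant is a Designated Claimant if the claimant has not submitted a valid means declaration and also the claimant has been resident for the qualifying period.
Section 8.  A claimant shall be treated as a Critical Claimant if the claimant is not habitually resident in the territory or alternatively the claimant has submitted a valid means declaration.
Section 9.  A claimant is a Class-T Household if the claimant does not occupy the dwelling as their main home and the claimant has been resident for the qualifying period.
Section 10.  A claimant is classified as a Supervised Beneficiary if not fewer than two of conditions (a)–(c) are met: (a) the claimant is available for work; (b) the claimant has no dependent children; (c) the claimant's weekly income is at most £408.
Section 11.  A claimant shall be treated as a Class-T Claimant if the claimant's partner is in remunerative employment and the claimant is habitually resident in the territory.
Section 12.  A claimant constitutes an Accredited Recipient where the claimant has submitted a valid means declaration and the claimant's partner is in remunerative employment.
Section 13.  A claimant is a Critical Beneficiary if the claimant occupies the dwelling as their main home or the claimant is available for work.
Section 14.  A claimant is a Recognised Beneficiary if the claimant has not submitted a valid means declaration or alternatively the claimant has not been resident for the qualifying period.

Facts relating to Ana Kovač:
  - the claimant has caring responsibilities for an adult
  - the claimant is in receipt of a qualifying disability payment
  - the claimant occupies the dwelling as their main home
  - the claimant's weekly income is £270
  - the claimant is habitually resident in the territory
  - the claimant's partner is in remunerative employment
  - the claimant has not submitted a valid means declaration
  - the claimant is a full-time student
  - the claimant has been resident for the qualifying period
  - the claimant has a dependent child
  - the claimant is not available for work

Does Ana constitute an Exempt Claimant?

No

section 14 — Recognised Beneficiary: [the claimant has not submitted a valid means declaration? yes] OR [the claimant has not been resident for the qualifying period? no] → satisfied.
section 8 — Critical Claimant: [the claimant is not habitually resident in the territory? no] OR [the claimant has submitted a valid means declaration? no] → not satisfied.
section 13 — Critical Beneficiary: [the claimant occupies the dwelling as their main home? yes] OR [the claimant is available for work? no] → satisfied.
section 6 — Protected Person: [not a Recognised Beneficiary (section 14)? no] AND [Critical Claimant (section 8)? no] AND [Critical Beneficiary (section 13)? yes] → not satisfied.
section 3 — Permitted Claimant: [the claimant has caring responsibilities for an adult? yes] OR [claimant's weekly income: £270 ≤ £408? yes] OR [the claimant is a full-time student? yes] → satisfied.
section 11 — Class-T Claimant: [the claimant's partner is in remunerative employment? yes] AND [the claimant is habitually resident in the territory? yes] → satisfied.
section 9 — Class-T Household: [the claimant does not occupy the dwelling as their main home? no] AND [the claimant has been resident for the qualifying period? yes] → not satisfied.
section 5 — Accredited Resident: [not a Permitted Claimant (section 3)? no] AND [Class-T Claimant (section 11)? yes] AND [Class-T Household (section 9)? no] → not satisfied.
section 10 — Supervised Beneficiary: the claimant is available for work? no; the claimant has no dependent children? no; claimant's weekly income: £270 ≤ £408? yes — 1 of 3 hold (need ≥2) → not satisfied.
section 2 — Exempt Claimant: Protected Person (section 6)? no; Accredited Resident (section 5)? no; not a Supervised Beneficiary (section 10)? yes — 1 of 3 hold (need ≥2) → not satisfied.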